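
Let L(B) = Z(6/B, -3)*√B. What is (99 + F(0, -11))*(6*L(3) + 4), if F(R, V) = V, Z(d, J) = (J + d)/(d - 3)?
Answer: 352 + 528*√3 ≈ 1266.5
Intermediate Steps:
Z(d, J) = (J + d)/(-3 + d)
L(B) = √B (L(B) = ((-3 + 6/B)/(-3 + 6/B))*√B = 1*√B = √B)
(99 + F(0, -11))*(6*L(3) + 4) = (99 - 11)*(6*√3 + 4) = 88*(4 + 6*√3) = 352 + 528*√3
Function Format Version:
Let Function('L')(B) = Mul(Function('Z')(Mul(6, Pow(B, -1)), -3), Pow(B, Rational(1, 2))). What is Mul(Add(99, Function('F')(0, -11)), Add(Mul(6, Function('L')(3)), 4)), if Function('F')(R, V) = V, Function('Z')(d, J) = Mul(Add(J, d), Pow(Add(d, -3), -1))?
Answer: Add(352, Mul(528, Pow(3, Rational(1, 2)))) ≈ 1266.5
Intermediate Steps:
Function('Z')(d, J) = Mul(Pow(Add(-3, d), -1), Add(J, d)) (Function('Z')(d, J) = Mul(Add(J, d), Pow(Add(-3, d), -1)) = Mul(Pow(Add(-3, d), -1), Add(J, d)))
Function('L')(B) = Pow(B, Rational(1, 2)) (Function('L')(B) = Mul(Mul(Pow(Add(-3, Mul(6, Pow(B, -1))), -1), Add(-3, Mul(6, Pow(B, -1)))), Pow(B, Rational(1, 2))) = Mul(1, Pow(B, Rational(1, 2))) = Pow(B, Rational(1, 2)))
Mul(Add(99, Function('F')(0, -11)), Add(Mul(6, Function('L')(3)), 4)) = Mul(Add(99, -11), Add(Mul(6, Pow(3, Rational(1, 2))), 4)) = Mul(88, Add(4, Mul(6, Pow(3, Rational(1, 2))))) = Add(352, Mul(528, Pow(3, Rational(1, 2))))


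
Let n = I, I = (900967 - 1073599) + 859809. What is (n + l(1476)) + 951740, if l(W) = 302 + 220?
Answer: 1639439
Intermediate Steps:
l(W) = 522
I = 687177 (I = -172632 + 859809 = 687177)
n = 687177
(n + l(1476)) + 951740 = (687177 + 522) + 951740 = 687699 + 951740 = 1639439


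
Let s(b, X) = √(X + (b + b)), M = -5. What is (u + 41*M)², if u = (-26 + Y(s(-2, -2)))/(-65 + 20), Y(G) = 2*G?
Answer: 84621577/2025 + 36796*I*√6/2025 ≈ 41788.0 + 44.509*I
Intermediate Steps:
s(b, X) = √(X + 2*b)
u = 26/45 - 2*I*√6/45 (u = (-26 + 2*√(-2 + 2*(-2)))/(-65 + 20) = (-26 + 2*√(-2 - 4))/(-45) = (-26 + 2*√(-6))*(-1/45) = (-26 + 2*(I*√6))*(-1/45) = (-26 + 2*I*√6)*(-1/45) = 26/45 - 2*I*√6/45 ≈ 0.57778 - 0.10887*I)
(u + 41*M)² = ((26/45 - 2*I*√6/45) + 41*(-5))² = ((26/45 - 2*I*√6/45) - 205)² = (-9199/45 - 2*I*√6/45)²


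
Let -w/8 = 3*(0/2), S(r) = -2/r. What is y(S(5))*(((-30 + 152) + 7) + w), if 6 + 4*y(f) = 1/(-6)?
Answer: -1591/8 ≈ -198.88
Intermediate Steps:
y(f) = -37/24 (y(f) = -3/2 + (¼)/(-6) = -3/2 + (¼)*(-⅙) = -3/2 - 1/24 = -37/24)
w = 0 (w = -24*0/2 = -24*0*(½) = -24*0 = -8*0 = 0)
y(S(5))*(((-30 + 152) + 7) + w) = -37*(((-30 + 152) + 7) + 0)/24 = -37*((122 + 7) + 0)/24 = -37*(129 + 0)/24 = -37/24*129 = -1591/8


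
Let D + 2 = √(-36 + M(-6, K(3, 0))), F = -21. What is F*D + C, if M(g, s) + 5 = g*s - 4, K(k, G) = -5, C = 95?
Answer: 137 - 21*I*√15 ≈ 137.0 - 81.333*I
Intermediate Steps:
M(g, s) = -9 + g*s (M(g, s) = -5 + (g*s - 4) = -5 + (-4 + g*s) = -9 + g*s)
D = -2 + I*√15 (D = -2 + √(-36 + (-9 - 6*(-5))) = -2 + √(-36 + (-9 + 30)) = -2 + √(-36 + 21) = -2 + √(-15) = -2 + I*√15 ≈ -2.0 + 3.873*I)
F*D + C = -21*(-2 + I*√15) + 95 = (42 - 21*I*√15) + 95 = 137 - 21*I*√15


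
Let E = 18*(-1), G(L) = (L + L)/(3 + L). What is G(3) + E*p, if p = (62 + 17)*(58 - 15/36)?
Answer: -163765/2 ≈ -81883.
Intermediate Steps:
G(L) = 2*L/(3 + L) (G(L) = (2*L)/(3 + L) = 2*L/(3 + L))
E = -18
p = 54589/12 (p = 79*(58 - 15*1/36) = 79*(58 - 5/12) = 79*(691/12) = 54589/12 ≈ 4549.1)
G(3) + E*p = 2*3/(3 + 3) - 18*54589/12 = 2*3/6 - 163767/2 = 2*3*(1/6) - 163767/2 = 1 - 163767/2 = -163765/2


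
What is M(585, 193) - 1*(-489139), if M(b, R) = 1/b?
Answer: 286146316/585 ≈ 4.8914e+5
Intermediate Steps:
M(585, 193) - 1*(-489139) = 1/585 - 1*(-489139) = 1/585 + 489139 = 286146316/585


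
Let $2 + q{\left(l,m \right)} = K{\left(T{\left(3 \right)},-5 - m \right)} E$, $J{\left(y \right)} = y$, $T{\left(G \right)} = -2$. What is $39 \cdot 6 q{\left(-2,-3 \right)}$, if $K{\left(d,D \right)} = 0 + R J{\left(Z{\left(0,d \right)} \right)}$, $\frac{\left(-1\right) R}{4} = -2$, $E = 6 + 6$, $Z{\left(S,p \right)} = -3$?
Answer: $-67860$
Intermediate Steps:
$E = 12$
$R = 8$ ($R = \left(-4\right) \left(-2\right) = 8$)
$K{\left(d,D \right)} = -24$ ($K{\left(d,D \right)} = 0 + 8 \left(-3\right) = 0 - 24 = -24$)
$q{\left(l,m \right)} = -290$ ($q{\left(l,m \right)} = -2 - 288 = -290$)
$39 \cdot 6 q{\left(-2,-3 \right)} = 39 \cdot 6 \left(-290\right) = 234 \left(-290\right) = -67860$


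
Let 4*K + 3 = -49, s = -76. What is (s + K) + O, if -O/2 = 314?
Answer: -717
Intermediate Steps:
O = -628 (O = -2*314 = -628)
K = -13 (K = -¾ + (¼)*(-49) = -¾ - 49/4 = -13)
(s + K) + O = (-76 - 13) - 628 = -89 - 628 = -717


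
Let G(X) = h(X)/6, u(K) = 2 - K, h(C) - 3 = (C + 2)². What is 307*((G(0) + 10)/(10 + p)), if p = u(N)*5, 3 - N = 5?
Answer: 20569/180 ≈ 114.27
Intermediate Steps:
N = -2 (N = 3 - 1*5 = 3 - 5 = -2)
h(C) = 3 + (2 + C)² (h(C) = 3 + (C + 2)² = 3 + (2 + C)²)
p = 20 (p = (2 - 1*(-2))*5 = (2 + 2)*5 = 4*5 = 20)
G(X) = ½ + (2 + X)²/6 (G(X) = (3 + (2 + X)²)/6 = (3 + (2 + X)²)*(⅙) = ½ + (2 + X)²/6)
307*((G(0) + 10)/(10 + p)) = 307*(((½ + (2 + 0)²/6) + 10)/(10 + 20)) = 307*(((½ + (⅙)*2²) + 10)/30) = 307*(((½ + (⅙)*4) + 10)*(1/30)) = 307*(((½ + ⅔) + 10)*(1/30)) = 307*((7/6 + 10)*(1/30)) = 307*((67/6)*(1/30)) = 307*(67/180) = 20569/180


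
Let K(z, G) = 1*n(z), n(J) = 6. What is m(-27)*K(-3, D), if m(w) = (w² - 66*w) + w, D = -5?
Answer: 14904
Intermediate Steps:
m(w) = w² - 65*w
K(z, G) = 6 (K(z, G) = 1*6 = 6)
m(-27)*K(-3, D) = -27*(-65 - 27)*6 = -27*(-92)*6 = 2484*6 = 14904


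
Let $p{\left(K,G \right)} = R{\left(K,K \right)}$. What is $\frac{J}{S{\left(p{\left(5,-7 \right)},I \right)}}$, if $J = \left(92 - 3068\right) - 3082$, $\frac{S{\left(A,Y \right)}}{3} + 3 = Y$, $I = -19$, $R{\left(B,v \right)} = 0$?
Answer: $\frac{3029}{33} \approx 91.788$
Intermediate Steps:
$p{\left(K,G \right)} = 0$
$S{\left(A,Y \right)} = -9 + 3 Y$
$J = -6058$ ($J = -2976 - 3082 = -6058$)
$\frac{J}{S{\left(p{\left(5,-7 \right)},I \right)}} = - \frac{6058}{-9 + 3 \left(-19\right)} = - \frac{6058}{-9 - 57} = - \frac{6058}{-66} = \left(-6058\right) \left(- \frac{1}{66}\right) = \frac{3029}{33}$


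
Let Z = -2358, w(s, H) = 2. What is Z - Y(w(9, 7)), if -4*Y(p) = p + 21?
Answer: -9409/4 ≈ -2352.3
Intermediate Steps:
Y(p) = -21/4 - p/4 (Y(p) = -(p + 21)/4 = -(21 + p)/4 = -21/4 - p/4)
Z - Y(w(9, 7)) = -2358 - (-21/4 - 1/4*2) = -2358 - (-21/4 - 1/2) = -2358 - 1*(-23/4) = -2358 + 23/4 = -9409/4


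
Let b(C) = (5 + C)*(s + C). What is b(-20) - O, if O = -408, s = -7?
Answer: 813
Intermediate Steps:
b(C) = (-7 + C)*(5 + C) (b(C) = (5 + C)*(-7 + C) = (-7 + C)*(5 + C))
b(-20) - O = (-35 + (-20)**2 - 2*(-20)) - 1*(-408) = (-35 + 400 + 40) + 408 = 405 + 408 = 813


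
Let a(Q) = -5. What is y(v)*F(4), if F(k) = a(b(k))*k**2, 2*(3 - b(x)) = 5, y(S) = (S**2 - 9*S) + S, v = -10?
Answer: -14400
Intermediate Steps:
y(S) = S**2 - 8*S
b(x) = 1/2 (b(x) = 3 - 1/2*5 = 3 - 5/2 = 1/2)
F(k) = -5*k**2
y(v)*F(4) = (-10*(-8 - 10))*(-5*4**2) = (-10*(-18))*(-5*16) = 180*(-80) = -14400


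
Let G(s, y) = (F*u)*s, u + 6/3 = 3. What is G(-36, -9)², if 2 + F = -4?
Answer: 46656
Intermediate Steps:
u = 1 (u = -2 + 3 = 1)
F = -6 (F = -2 - 4 = -6)
G(s, y) = -6*s (G(s, y) = (-6*1)*s = -6*s)
G(-36, -9)² = (-6*(-36))² = 216² = 46656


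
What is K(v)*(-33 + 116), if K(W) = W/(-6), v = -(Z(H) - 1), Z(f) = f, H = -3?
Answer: -166/3 ≈ -55.333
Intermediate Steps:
v = 4 (v = -(-3 - 1) = -1*(-4) = 4)
K(W) = -W/6 (K(W) = W*(-1/6) = -W/6)
K(v)*(-33 + 116) = (-1/6*4)*(-33 + 116) = -2/3*83 = -166/3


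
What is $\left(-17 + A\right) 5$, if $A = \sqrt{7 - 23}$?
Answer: $-85 + 20 i \approx -85.0 + 20.0 i$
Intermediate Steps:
$A = 4 i$ ($A = \sqrt{-16} = 4 i \approx 4.0 i$)
$\left(-17 + A\right) 5 = \left(-17 + 4 i\right) 5 = -85 + 20 i$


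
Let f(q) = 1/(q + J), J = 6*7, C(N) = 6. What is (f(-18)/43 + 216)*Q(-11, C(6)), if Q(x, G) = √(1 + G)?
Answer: 222913*√7/1032 ≈ 571.48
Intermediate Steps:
J = 42
f(q) = 1/(42 + q) (f(q) = 1/(q + 42) = 1/(42 + q))
(f(-18)/43 + 216)*Q(-11, C(6)) = (1/((42 - 18)*43) + 216)*√(1 + 6) = ((1/43)/24 + 216)*√7 = ((1/24)*(1/43) + 216)*√7 = (1/1032 + 216)*√7 = 222913*√7/1032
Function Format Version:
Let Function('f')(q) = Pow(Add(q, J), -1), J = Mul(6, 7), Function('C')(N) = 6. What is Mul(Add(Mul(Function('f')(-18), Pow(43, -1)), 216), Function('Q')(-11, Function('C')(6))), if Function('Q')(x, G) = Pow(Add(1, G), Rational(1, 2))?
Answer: Mul(Rational(222913, 1032), Pow(7, Rational(1, 2))) ≈ 571.48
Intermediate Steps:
J = 42
Function('f')(q) = Pow(Add(42, q), -1) (Function('f')(q) = Pow(Add(q, 42), -1) = Pow(Add(42, q), -1))
Mul(Add(Mul(Function('f')(-18), Pow(43, -1)), 216), Function('Q')(-11, Function('C')(6))) = Mul(Add(Mul(Pow(Add(42, -18), -1), Pow(43, -1)), 216), Pow(Add(1, 6), Rational(1, 2))) = Mul(Add(Mul(Pow(24, -1), Rational(1, 43)), 216), Pow(7, Rational(1, 2))) = Mul(Add(Mul(Rational(1, 24), Rational(1, 43)), 216), Pow(7, Rational(1, 2))) = Mul(Add(Rational(1, 1032), 216), Pow(7, Rational(1, 2))) = Mul(Rational(222913, 1032), Pow(7, Rational(1, 2)))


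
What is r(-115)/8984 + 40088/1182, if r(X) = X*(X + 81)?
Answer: 91193053/2654772 ≈ 34.351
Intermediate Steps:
r(X) = X*(81 + X)
r(-115)/8984 + 40088/1182 = -115*(81 - 115)/8984 + 40088/1182 = -115*(-34)*(1/8984) + 40088*(1/1182) = 3910*(1/8984) + 20044/591 = 1955/4492 + 20044/591 = 91193053/2654772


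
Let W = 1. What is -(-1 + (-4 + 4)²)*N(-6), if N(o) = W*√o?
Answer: I*√6 ≈ 2.4495*I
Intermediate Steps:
N(o) = √o (N(o) = 1*√o = √o)
-(-1 + (-4 + 4)²)*N(-6) = -(-1 + (-4 + 4)²)*√(-6) = -(-1 + 0²)*I*√6 = -(-1 + 0)*I*√6 = -(-1)*I*√6 = I*√6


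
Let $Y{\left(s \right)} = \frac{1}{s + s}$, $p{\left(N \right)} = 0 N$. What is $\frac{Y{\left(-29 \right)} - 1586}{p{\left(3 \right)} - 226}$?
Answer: $\frac{91989}{13108} \approx 7.0178$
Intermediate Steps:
$p{\left(N \right)} = 0$
$Y{\left(s \right)} = \frac{1}{2 s}$
$\frac{Y{\left(-29 \right)} - 1586}{p{\left(3 \right)} - 226} = \frac{\frac{1}{2 \left(-29\right)} - 1586}{0 - 226} = \frac{\frac{1}{2} \left(- \frac{1}{29}\right) - 1586}{-226} = \left(- \frac{1}{58} - 1586\right) \left(- \frac{1}{226}\right) = \left(- \frac{91989}{58}\right) \left(- \frac{1}{226}\right) = \frac{91989}{13108}$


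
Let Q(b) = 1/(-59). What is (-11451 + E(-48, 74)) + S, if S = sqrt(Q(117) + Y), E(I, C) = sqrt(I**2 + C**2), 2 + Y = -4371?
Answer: -11451 + 2*sqrt(1945) + 2*I*sqrt(3805618)/59 ≈ -11363.0 + 66.129*I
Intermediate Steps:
Y = -4373 (Y = -2 - 4371 = -4373)
Q(b) = -1/59
E(I, C) = sqrt(C**2 + I**2)
S = 2*I*sqrt(3805618)/59 (S = sqrt(-1/59 - 4373) = sqrt(-258008/59) = 2*I*sqrt(3805618)/59 ≈ 66.129*I)
(-11451 + E(-48, 74)) + S = (-11451 + sqrt(74**2 + (-48)**2)) + 2*I*sqrt(3805618)/59 = (-11451 + sqrt(5476 + 2304)) + 2*I*sqrt(3805618)/59 = (-11451 + sqrt(7780)) + 2*I*sqrt(3805618)/59 = (-11451 + 2*sqrt(1945)) + 2*I*sqrt(3805618)/59 = -11451 + 2*sqrt(1945) + 2*I*sqrt(3805618)/59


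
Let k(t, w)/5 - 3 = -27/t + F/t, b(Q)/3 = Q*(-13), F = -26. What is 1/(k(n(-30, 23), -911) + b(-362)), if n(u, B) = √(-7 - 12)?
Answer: -19*I/(-268527*I + 265*√19) ≈ 7.0755e-5 - 3.0436e-7*I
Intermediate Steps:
n(u, B) = I*√19 (n(u, B) = √(-19) = I*√19)
b(Q) = -39*Q (b(Q) = 3*(Q*(-13)) = 3*(-13*Q) = -39*Q)
k(t, w) = 15 - 265/t (k(t, w) = 15 + 5*(-27/t - 26/t) = 15 + 5*(-53/t) = 15 - 265/t)
1/(k(n(-30, 23), -911) + b(-362)) = 1/((15 - 265*(-I*√19/19)) - 39*(-362)) = 1/((15 - (-265)*I*√19/19) + 14118) = 1/((15 + 265*I*√19/19) + 14118) = 1/(14133 + 265*I*√19/19)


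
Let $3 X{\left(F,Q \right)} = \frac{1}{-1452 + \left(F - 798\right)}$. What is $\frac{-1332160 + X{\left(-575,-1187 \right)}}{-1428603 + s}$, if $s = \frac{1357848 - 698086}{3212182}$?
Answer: $\frac{18132857332702091}{19445600121157200} \approx 0.93249$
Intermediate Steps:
$X{\left(F,Q \right)} = \frac{1}{3 \left(-2250 + F\right)}$ ($X{\left(F,Q \right)} = \frac{1}{3 \left(-1452 + \left(F - 798\right)\right)} = \frac{1}{3 \left(-1452 + \left(-798 + F\right)\right)} = \frac{1}{3 \left(-2250 + F\right)}$)
$s = \frac{329881}{1606091}$ ($s = 659762 \cdot \frac{1}{3212182} = \frac{329881}{1606091} \approx 0.20539$)
$\frac{-1332160 + X{\left(-575,-1187 \right)}}{-1428603 + s} = \frac{-1332160 + \frac{1}{3 \left(-2250 - 575\right)}}{-1428603 + \frac{329881}{1606091}} = \frac{-1332160 + \frac{1}{3 \left(-2825\right)}}{- \frac{2294466090992}{1606091}} = \left(-1332160 + \frac{1}{3} \left(- \frac{1}{2825}\right)\right) \left(- \frac{1606091}{2294466090992}\right) = \left(-1332160 - \frac{1}{8475}\right) \left(- \frac{1606091}{2294466090992}\right) = \left(- \frac{11290056001}{8475}\right) \left(- \frac{1606091}{2294466090992}\right) = \frac{18132857332702091}{19445600121157200}$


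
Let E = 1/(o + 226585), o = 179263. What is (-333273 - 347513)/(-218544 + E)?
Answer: 276295636528/88695645311 ≈ 3.1151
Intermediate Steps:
E = 1/405848 (E = 1/(179263 + 226585) = 1/405848 ≈ 2.4640e-6)
(-333273 - 347513)/(-218544 + E) = (-333273 - 347513)/(-218544 + 1/405848) = -680786/(-88695645311/405848) = -680786*(-405848/88695645311) = 276295636528/88695645311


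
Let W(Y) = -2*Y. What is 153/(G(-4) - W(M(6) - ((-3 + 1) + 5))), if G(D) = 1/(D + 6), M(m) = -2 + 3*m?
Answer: 306/53 ≈ 5.7736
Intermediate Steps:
G(D) = 1/(6 + D)
153/(G(-4) - W(M(6) - ((-3 + 1) + 5))) = 153/(1/(6 - 4) - (-2)*((-2 + 3*6) - ((-3 + 1) + 5))) = 153/(1/2 - (-2)*((-2 + 18) - (-2 + 5))) = 153/(½ - (-2)*(16 - 1*3)) = 153/(½ - (-2)*(16 - 3)) = 153/(½ - (-2)*13) = 153/(½ - 1*(-26)) = 153/(½ + 26) = 153/(53/2) = 153*(2/53) = 306/53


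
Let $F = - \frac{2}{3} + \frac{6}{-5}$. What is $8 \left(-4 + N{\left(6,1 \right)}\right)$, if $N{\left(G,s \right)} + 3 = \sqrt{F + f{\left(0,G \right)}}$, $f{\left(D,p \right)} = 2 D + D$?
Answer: $-56 + \frac{16 i \sqrt{105}}{15} \approx -56.0 + 10.93 i$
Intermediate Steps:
$f{\left(D,p \right)} = 3 D$
$F = - \frac{28}{15}$ ($F = \left(-2\right) \frac{1}{3} + 6 \left(- \frac{1}{5}\right) = - \frac{2}{3} - \frac{6}{5} = - \frac{28}{15} \approx -1.8667$)
$N{\left(G,s \right)} = -3 + \frac{2 i \sqrt{105}}{15}$ ($N{\left(G,s \right)} = -3 + \sqrt{- \frac{28}{15} + 3 \cdot 0} = -3 + \sqrt{- \frac{28}{15} + 0} = -3 + \sqrt{- \frac{28}{15}} = -3 + \frac{2 i \sqrt{105}}{15}$)
$8 \left(-4 + N{\left(6,1 \right)}\right) = 8 \left(-4 - \left(3 - \frac{2 i \sqrt{105}}{15}\right)\right) = 8 \left(-7 + \frac{2 i \sqrt{105}}{15}\right) = -56 + \frac{16 i \sqrt{105}}{15}$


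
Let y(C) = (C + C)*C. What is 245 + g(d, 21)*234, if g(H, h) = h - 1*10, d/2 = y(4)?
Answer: 2819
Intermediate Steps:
y(C) = 2*C**2 (y(C) = (2*C)*C = 2*C**2)
d = 64 (d = 2*(2*4**2) = 2*(2*16) = 2*32 = 64)
g(H, h) = -10 + h (g(H, h) = h - 10 = -10 + h)
245 + g(d, 21)*234 = 245 + (-10 + 21)*234 = 245 + 11*234 = 245 + 2574 = 2819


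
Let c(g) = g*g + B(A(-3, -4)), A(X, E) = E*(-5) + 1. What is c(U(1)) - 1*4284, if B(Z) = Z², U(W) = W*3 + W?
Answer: -3827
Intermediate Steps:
U(W) = 4*W (U(W) = 3*W + W = 4*W)
A(X, E) = 1 - 5*E (A(X, E) = -5*E + 1 = 1 - 5*E)
c(g) = 441 + g² (c(g) = g*g + (1 - 5*(-4))² = g² + (1 + 20)² = g² + 21² = g² + 441 = 441 + g²)
c(U(1)) - 1*4284 = (441 + (4*1)²) - 1*4284 = (441 + 4²) - 4284 = (441 + 16) - 4284 = 457 - 4284 = -3827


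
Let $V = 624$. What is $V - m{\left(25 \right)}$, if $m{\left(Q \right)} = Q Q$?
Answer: $-1$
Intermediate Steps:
$m{\left(Q \right)} = Q^{2}$
$V - m{\left(25 \right)} = 624 - 25^{2} = 624 - 625 = -1$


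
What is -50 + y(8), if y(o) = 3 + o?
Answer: -39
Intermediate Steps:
-50 + y(8) = -50 + (3 + 8) = -50 + 11 = -39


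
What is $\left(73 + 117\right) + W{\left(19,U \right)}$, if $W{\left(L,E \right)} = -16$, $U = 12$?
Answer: $174$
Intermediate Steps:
$\left(73 + 117\right) + W{\left(19,U \right)} = \left(73 + 117\right) - 16 = 190 - 16 = 174$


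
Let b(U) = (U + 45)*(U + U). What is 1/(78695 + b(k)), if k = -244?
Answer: 1/175807 ≈ 5.6881e-6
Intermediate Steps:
b(U) = 2*U*(45 + U) (b(U) = (45 + U)*(2*U) = 2*U*(45 + U))
1/(78695 + b(k)) = 1/(78695 + 2*(-244)*(45 - 244)) = 1/(78695 + 2*(-244)*(-199)) = 1/(78695 + 97112) = 1/175807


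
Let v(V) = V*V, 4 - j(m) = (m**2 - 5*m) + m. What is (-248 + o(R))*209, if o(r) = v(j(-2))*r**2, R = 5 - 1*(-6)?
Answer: 1566664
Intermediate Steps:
j(m) = 4 - m**2 + 4*m (j(m) = 4 - ((m**2 - 5*m) + m) = 4 - (m**2 - 4*m) = 4 + (-m**2 + 4*m) = 4 - m**2 + 4*m)
R = 11 (R = 5 + 6 = 11)
v(V) = V**2
o(r) = 64*r**2 (o(r) = (4 - 1*(-2)**2 + 4*(-2))**2*r**2 = (4 - 1*4 - 8)**2*r**2 = (4 - 4 - 8)**2*r**2 = (-8)**2*r**2 = 64*r**2)
(-248 + o(R))*209 = (-248 + 64*11**2)*209 = (-248 + 64*121)*209 = (-248 + 7744)*209 = 7496*209 = 1566664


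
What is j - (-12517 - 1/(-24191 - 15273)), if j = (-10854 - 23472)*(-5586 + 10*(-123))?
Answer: 9233728826311/39464 ≈ 2.3398e+8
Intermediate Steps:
j = 233966016 (j = -34326*(-5586 - 1230) = -34326*(-6816) = 233966016)
j - (-12517 - 1/(-24191 - 15273)) = 233966016 - (-12517 - 1/(-24191 - 15273)) = 233966016 - (-12517 - 1/(-39464)) = 233966016 - (-12517 - 1*(-1/39464)) = 233966016 - (-12517 + 1/39464) = 233966016 - 1*(-493970887/39464) = 233966016 + 493970887/39464 = 9233728826311/39464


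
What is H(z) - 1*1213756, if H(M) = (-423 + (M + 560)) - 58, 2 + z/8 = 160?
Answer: -1212413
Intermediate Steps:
z = 1264 (z = -16 + 8*160 = -16 + 1280 = 1264)
H(M) = 79 + M (H(M) = (-423 + (560 + M)) - 58 = (137 + M) - 58 = 79 + M)
H(z) - 1*1213756 = (79 + 1264) - 1*1213756 = 1343 - 1213756 = -1212413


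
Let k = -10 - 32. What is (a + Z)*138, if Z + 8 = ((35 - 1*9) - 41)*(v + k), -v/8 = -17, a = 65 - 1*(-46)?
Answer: -180366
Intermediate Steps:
a = 111 (a = 65 + 46 = 111)
k = -42
v = 136 (v = -8*(-17) = 136)
Z = -1418 (Z = -8 + ((35 - 1*9) - 41)*(136 - 42) = -8 + ((35 - 9) - 41)*94 = -8 + (26 - 41)*94 = -8 - 15*94 = -8 - 1410 = -1418)
(a + Z)*138 = (111 - 1418)*138 = -1307*138 = -180366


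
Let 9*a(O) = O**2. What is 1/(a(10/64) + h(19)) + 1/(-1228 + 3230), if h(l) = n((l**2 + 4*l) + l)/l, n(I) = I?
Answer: 18671641/442860418 ≈ 0.042161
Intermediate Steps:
a(O) = O**2/9
h(l) = (l**2 + 5*l)/l (h(l) = ((l**2 + 4*l) + l)/l = (l**2 + 5*l)/l)
1/(a(10/64) + h(19)) + 1/(-1228 + 3230) = 1/((10/64)**2/9 + (5 + 19)) + 1/(-1228 + 3230) = 1/((10*(1/64))**2/9 + 24) + 1/2002 = 1/((5/32)**2/9 + 24) + 1/2002 = 1/((1/9)*(25/1024) + 24) + 1/2002 = 1/(25/9216 + 24) + 1/2002 = 1/(221209/9216) + 1/2002 = 9216/221209 + 1/2002 = 18671641/442860418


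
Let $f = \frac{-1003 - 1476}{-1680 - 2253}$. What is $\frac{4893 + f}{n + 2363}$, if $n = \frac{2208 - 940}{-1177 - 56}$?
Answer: $\frac{2636790776}{1272679907} \approx 2.0718$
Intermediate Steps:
$f = \frac{2479}{3933}$ ($f = - \frac{2479}{-3933} = \left(-2479\right) \left(- \frac{1}{3933}\right) = \frac{2479}{3933} \approx 0.63031$)
$n = - \frac{1268}{1233}$ ($n = \frac{1268}{-1233} = 1268 \left(- \frac{1}{1233}\right) = - \frac{1268}{1233} \approx -1.0284$)
$\frac{4893 + f}{n + 2363} = \frac{4893 + \frac{2479}{3933}}{- \frac{1268}{1233} + 2363} = \frac{19246648}{3933 \cdot \frac{2912311}{1233}} = \frac{19246648}{3933} \cdot \frac{1233}{2912311} = \frac{2636790776}{1272679907}$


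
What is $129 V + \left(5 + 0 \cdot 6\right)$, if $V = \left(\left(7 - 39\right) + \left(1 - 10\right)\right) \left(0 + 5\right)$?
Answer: $-26440$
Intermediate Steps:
$V = -205$ ($V = \left(-32 - 9\right) 5 = \left(-41\right) 5 = -205$)
$129 V + \left(5 + 0 \cdot 6\right) = 129 \left(-205\right) + \left(5 + 0 \cdot 6\right) = -26445 + \left(5 + 0\right) = -26445 + 5 = -26440$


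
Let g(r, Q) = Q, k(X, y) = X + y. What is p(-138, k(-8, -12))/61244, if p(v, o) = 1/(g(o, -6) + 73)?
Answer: 1/4103348 ≈ 2.4370e-7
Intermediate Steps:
p(v, o) = 1/67 (p(v, o) = 1/(-6 + 73) = 1/67)
p(-138, k(-8, -12))/61244 = (1/67)/61244 = (1/67)*(1/61244) = 1/4103348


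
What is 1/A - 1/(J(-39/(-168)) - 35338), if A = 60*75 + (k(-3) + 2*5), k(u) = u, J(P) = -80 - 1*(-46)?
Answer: 39879/159421604 ≈ 0.00025015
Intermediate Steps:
J(P) = -34 (J(P) = -80 + 46 = -34)
A = 4507 (A = 60*75 + (-3 + 2*5) = 4500 + (-3 + 10) = 4500 + 7 = 4507)
1/A - 1/(J(-39/(-168)) - 35338) = 1/4507 - 1/(-34 - 35338) = 1/4507 - 1/(-35372) = 1/4507 - 1*(-1/35372) = 1/4507 + 1/35372 = 39879/159421604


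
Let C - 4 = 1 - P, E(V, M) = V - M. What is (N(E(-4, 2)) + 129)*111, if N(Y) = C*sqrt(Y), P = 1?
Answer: 14319 + 444*I*sqrt(6) ≈ 14319.0 + 1087.6*I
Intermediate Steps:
C = 4 (C = 4 + (1 - 1*1) = 4 + (1 - 1) = 4 + 0 = 4)
N(Y) = 4*sqrt(Y)
(N(E(-4, 2)) + 129)*111 = (4*sqrt(-4 - 1*2) + 129)*111 = (4*sqrt(-4 - 2) + 129)*111 = (4*sqrt(-6) + 129)*111 = (4*(I*sqrt(6)) + 129)*111 = (4*I*sqrt(6) + 129)*111 = (129 + 4*I*sqrt(6))*111 = 14319 + 444*I*sqrt(6)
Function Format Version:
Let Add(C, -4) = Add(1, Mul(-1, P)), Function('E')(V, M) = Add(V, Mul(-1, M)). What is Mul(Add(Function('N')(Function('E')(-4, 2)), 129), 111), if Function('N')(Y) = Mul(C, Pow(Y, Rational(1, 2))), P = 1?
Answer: Add(14319, Mul(444, I, Pow(6, Rational(1, 2)))) ≈ Add(14319., Mul(1087.6, I))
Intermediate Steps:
C = 4 (C = Add(4, Add(1, Mul(-1, 1))) = Add(4, Add(1, -1)) = Add(4, 0) = 4)
Function('N')(Y) = Mul(4, Pow(Y, Rational(1, 2)))
Mul(Add(Function('N')(Function('E')(-4, 2)), 129), 111) = Mul(Add(Mul(4, Pow(Add(-4, Mul(-1, 2)), Rational(1, 2))), 129), 111) = Mul(Add(Mul(4, Pow(Add(-4, -2), Rational(1, 2))), 129), 111) = Mul(Add(Mul(4, Pow(-6, Rational(1, 2))), 129), 111) = Mul(Add(Mul(4, Mul(I, Pow(6, Rational(1, 2)))), 129), 111) = Mul(Add(Mul(4, I, Pow(6, Rational(1, 2))), 129), 111) = Mul(Add(129, Mul(4, I, Pow(6, Rational(1, 2)))), 111) = Add(14319, Mul(444, I, Pow(6, Rational(1, 2))))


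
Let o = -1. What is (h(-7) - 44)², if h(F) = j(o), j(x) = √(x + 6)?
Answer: (44 - √5)² ≈ 1744.2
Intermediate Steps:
j(x) = √(6 + x)
h(F) = √5 (h(F) = √(6 - 1) = √5)
(h(-7) - 44)² = (√5 - 44)² = (-44 + √5)²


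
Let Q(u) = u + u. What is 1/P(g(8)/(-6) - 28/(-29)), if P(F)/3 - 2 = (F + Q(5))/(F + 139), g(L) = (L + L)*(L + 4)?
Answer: 3131/16956 ≈ 0.18465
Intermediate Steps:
Q(u) = 2*u
g(L) = 2*L*(4 + L) (g(L) = (2*L)*(4 + L) = 2*L*(4 + L))
P(F) = 6 + 3*(10 + F)/(139 + F) (P(F) = 6 + 3*((F + 2*5)/(F + 139)) = 6 + 3*((F + 10)/(139 + F)) = 6 + 3*((10 + F)/(139 + F)) = 6 + 3*(10 + F)/(139 + F))
1/P(g(8)/(-6) - 28/(-29)) = 1/(9*(96 + ((2*8*(4 + 8))/(-6) - 28/(-29)))/(139 + ((2*8*(4 + 8))/(-6) - 28/(-29)))) = 1/(9*(96 + ((2*8*12)*(-1/6) - 28*(-1/29)))/(139 + ((2*8*12)*(-1/6) - 28*(-1/29)))) = 1/(9*(96 + (192*(-1/6) + 28/29))/(139 + (192*(-1/6) + 28/29))) = 1/(9*(96 + (-32 + 28/29))/(139 + (-32 + 28/29))) = 1/(9*(96 - 900/29)/(139 - 900/29)) = 1/(9*(1884/29)/(3131/29)) = 1/(9*(29/3131)*(1884/29)) = 1/(16956/3131) = 3131/16956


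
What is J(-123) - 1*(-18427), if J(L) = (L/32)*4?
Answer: 147293/8 ≈ 18412.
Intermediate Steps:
J(L) = L/8 (J(L) = (L*(1/32))*4 = (L/32)*4 = L/8)
J(-123) - 1*(-18427) = (⅛)*(-123) - 1*(-18427) = -123/8 + 18427 = 147293/8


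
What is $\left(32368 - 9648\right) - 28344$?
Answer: $-5624$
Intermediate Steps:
$\left(32368 - 9648\right) - 28344 = 22720 - 28344 = -5624$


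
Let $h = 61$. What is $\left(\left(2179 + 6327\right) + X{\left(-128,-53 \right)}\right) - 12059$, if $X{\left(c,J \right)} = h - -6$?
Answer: $-3486$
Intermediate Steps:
$X{\left(c,J \right)} = 67$ ($X{\left(c,J \right)} = 61 - -6 = 61 + 6 = 67$)
$\left(\left(2179 + 6327\right) + X{\left(-128,-53 \right)}\right) - 12059 = \left(\left(2179 + 6327\right) + 67\right) - 12059 = \left(8506 + 67\right) - 12059 = 8573 - 12059 = -3486$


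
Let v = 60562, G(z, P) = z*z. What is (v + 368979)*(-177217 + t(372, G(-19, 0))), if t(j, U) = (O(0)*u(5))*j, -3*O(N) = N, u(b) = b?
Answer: -76121967397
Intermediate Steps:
O(N) = -N/3
G(z, P) = z²
t(j, U) = 0 (t(j, U) = (-⅓*0*5)*j = (0*5)*j = 0*j = 0)
(v + 368979)*(-177217 + t(372, G(-19, 0))) = (60562 + 368979)*(-177217 + 0) = 429541*(-177217) = -76121967397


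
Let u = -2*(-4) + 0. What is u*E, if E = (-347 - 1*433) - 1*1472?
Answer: -18016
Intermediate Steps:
E = -2252 (E = (-347 - 433) - 1472 = -780 - 1472 = -2252)
u = 8 (u = 8 + 0 = 8)
u*E = 8*(-2252) = -18016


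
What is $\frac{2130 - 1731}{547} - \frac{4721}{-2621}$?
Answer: $\frac{3628166}{1433687} \approx 2.5307$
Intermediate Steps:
$\frac{2130 - 1731}{547} - \frac{4721}{-2621} = \left(2130 - 1731\right) \frac{1}{547} - - \frac{4721}{2621} = 399 \cdot \frac{1}{547} + \frac{4721}{2621} = \frac{399}{547} + \frac{4721}{2621} = \frac{3628166}{1433687}$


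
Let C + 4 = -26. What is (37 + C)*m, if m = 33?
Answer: 231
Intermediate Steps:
C = -30 (C = -4 - 26 = -30)
(37 + C)*m = (37 - 30)*33 = 7*33 = 231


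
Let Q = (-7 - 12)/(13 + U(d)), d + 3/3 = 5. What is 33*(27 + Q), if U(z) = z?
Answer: 14520/17 ≈ 854.12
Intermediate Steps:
d = 4 (d = -1 + 5 = 4)
Q = -19/17 (Q = (-7 - 12)/(13 + 4) = -19/17 ≈ -1.1176)
33*(27 + Q) = 33*(27 - 19/17) = 33*(440/17) = 14520/17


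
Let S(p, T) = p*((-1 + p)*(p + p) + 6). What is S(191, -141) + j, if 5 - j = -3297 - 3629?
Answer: 13870857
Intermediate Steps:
S(p, T) = p*(6 + 2*p*(-1 + p)) (S(p, T) = p*((-1 + p)*(2*p) + 6) = p*(2*p*(-1 + p) + 6) = p*(6 + 2*p*(-1 + p)))
j = 6931 (j = 5 - (-3297 - 3629) = 5 - 1*(-6926) = 5 + 6926 = 6931)
S(191, -141) + j = 2*191*(3 + 191² - 1*191) + 6931 = 2*191*(3 + 36481 - 191) + 6931 = 2*191*36293 + 6931 = 13863926 + 6931 = 13870857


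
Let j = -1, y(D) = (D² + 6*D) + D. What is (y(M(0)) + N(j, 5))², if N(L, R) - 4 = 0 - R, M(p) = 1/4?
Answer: 169/256 ≈ 0.66016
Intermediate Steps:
M(p) = ¼
y(D) = D² + 7*D
N(L, R) = 4 - R (N(L, R) = 4 + (0 - R) = 4 - R)
(y(M(0)) + N(j, 5))² = ((7 + ¼)/4 + (4 - 1*5))² = ((¼)*(29/4) + (4 - 5))² = (29/16 - 1)² = (13/16)² = 169/256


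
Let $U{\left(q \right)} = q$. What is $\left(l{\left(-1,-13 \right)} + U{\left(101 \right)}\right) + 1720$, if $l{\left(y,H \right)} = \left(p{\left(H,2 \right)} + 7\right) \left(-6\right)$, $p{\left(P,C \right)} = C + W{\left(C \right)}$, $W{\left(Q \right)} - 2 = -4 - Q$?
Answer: $1791$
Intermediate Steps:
$W{\left(Q \right)} = -2 - Q$ ($W{\left(Q \right)} = 2 - \left(4 + Q\right) = -2 - Q$)
$p{\left(P,C \right)} = -2$ ($p{\left(P,C \right)} = C - \left(2 + C\right) = -2$)
$l{\left(y,H \right)} = -30$ ($l{\left(y,H \right)} = \left(-2 + 7\right) \left(-6\right) = 5 \left(-6\right) = -30$)
$\left(l{\left(-1,-13 \right)} + U{\left(101 \right)}\right) + 1720 = \left(-30 + 101\right) + 1720 = 71 + 1720 = 1791$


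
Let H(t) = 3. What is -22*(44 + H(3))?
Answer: -1034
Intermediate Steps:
-22*(44 + H(3)) = -22*(44 + 3) = -22*47 = -1034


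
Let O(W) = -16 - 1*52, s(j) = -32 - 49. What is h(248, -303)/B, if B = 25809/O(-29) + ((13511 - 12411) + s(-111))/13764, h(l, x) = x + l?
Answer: 6434670/44395723 ≈ 0.14494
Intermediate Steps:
s(j) = -81
h(l, x) = l + x
O(W) = -68 (O(W) = -16 - 52 = -68)
B = -44395723/116994 (B = 25809/(-68) + ((13511 - 12411) - 81)/13764 = 25809*(-1/68) + (1100 - 81)*(1/13764) = -25809/68 + 1019*(1/13764) = -25809/68 + 1019/13764 = -44395723/116994 ≈ -379.47)
h(248, -303)/B = (248 - 303)/(-44395723/116994) = -55*(-116994/44395723) = 6434670/44395723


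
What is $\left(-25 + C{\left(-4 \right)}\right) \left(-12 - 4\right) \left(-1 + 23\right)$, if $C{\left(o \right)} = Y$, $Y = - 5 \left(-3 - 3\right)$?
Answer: $-1760$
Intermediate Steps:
$Y = 30$ ($Y = \left(-5\right) \left(-6\right) = 30$)
$C{\left(o \right)} = 30$
$\left(-25 + C{\left(-4 \right)}\right) \left(-12 - 4\right) \left(-1 + 23\right) = \left(-25 + 30\right) \left(-12 - 4\right) \left(-1 + 23\right) = 5 \left(\left(-16\right) 22\right) = 5 \left(-352\right) = -1760$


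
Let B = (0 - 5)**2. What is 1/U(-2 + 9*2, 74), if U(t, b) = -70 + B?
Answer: -1/45 ≈ -0.022222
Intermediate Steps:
B = 25 (B = (-5)**2 = 25)
U(t, b) = -45 (U(t, b) = -70 + 25 = -45)
1/U(-2 + 9*2, 74) = 1/(-45) = -1/45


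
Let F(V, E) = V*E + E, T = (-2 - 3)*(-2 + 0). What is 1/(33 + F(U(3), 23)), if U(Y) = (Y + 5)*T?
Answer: 1/1896 ≈ 0.00052743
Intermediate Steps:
T = 10 (T = -5*(-2) = 10)
U(Y) = 50 + 10*Y (U(Y) = (Y + 5)*10 = (5 + Y)*10 = 50 + 10*Y)
F(V, E) = E + E*V (F(V, E) = E*V + E = E + E*V)
1/(33 + F(U(3), 23)) = 1/(33 + 23*(1 + (50 + 10*3))) = 1/(33 + 23*(1 + (50 + 30))) = 1/(33 + 23*(1 + 80)) = 1/(33 + 23*81) = 1/(33 + 1863) = 1/1896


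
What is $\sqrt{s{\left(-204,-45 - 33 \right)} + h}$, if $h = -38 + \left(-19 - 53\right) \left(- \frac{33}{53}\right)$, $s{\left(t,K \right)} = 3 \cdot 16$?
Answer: $\frac{\sqrt{154018}}{53} \approx 7.4047$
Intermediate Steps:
$s{\left(t,K \right)} = 48$
$h = \frac{362}{53}$ ($h = -38 - 72 \left(\left(-33\right) \frac{1}{53}\right) = -38 - - \frac{2376}{53} = -38 + \frac{2376}{53} = \frac{362}{53} \approx 6.8302$)
$\sqrt{s{\left(-204,-45 - 33 \right)} + h} = \sqrt{48 + \frac{362}{53}} = \sqrt{\frac{2906}{53}} = \frac{\sqrt{154018}}{53}$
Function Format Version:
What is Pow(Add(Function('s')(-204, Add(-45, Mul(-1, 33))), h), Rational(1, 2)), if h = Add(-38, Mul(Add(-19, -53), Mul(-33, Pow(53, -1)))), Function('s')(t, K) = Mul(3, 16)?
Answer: Mul(Rational(1, 53), Pow(154018, Rational(1, 2))) ≈ 7.4047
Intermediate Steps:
Function('s')(t, K) = 48
h = Rational(362, 53) (h = Add(-38, Mul(-72, Mul(-33, Rational(1, 53)))) = Add(-38, Mul(-72, Rational(-33, 53))) = Add(-38, Rational(2376, 53)) = Rational(362, 53) ≈ 6.8302)
Pow(Add(Function('s')(-204, Add(-45, Mul(-1, 33))), h), Rational(1, 2)) = Pow(Add(48, Rational(362, 53)), Rational(1, 2)) = Pow(Rational(2906, 53), Rational(1, 2)) = Mul(Rational(1, 53), Pow(154018, Rational(1, 2)))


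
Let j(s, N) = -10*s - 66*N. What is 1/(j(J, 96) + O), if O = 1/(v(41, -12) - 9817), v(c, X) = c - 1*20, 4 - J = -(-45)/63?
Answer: -68572/436725279 ≈ -0.00015701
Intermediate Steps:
J = 23/7 (J = 4 - (-1)*(-45/63) = 4 - (-1)*(-45*1/63) = 4 - (-1)*(-5)/7 = 4 - 1*5/7 = 4 - 5/7 = 23/7 ≈ 3.2857)
v(c, X) = -20 + c (v(c, X) = c - 20 = -20 + c)
j(s, N) = -66*N - 10*s
O = -1/9796 (O = 1/((-20 + 41) - 9817) = 1/(21 - 9817) = 1/(-9796) = -1/9796 ≈ -0.00010208)
1/(j(J, 96) + O) = 1/((-66*96 - 10*23/7) - 1/9796) = 1/((-6336 - 230/7) - 1/9796) = 1/(-44582/7 - 1/9796) = 1/(-436725279/68572) = -68572/436725279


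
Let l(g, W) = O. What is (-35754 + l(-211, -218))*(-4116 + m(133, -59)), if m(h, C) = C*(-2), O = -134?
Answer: 143480224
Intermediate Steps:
l(g, W) = -134
m(h, C) = -2*C
(-35754 + l(-211, -218))*(-4116 + m(133, -59)) = (-35754 - 134)*(-4116 - 2*(-59)) = -35888*(-4116 + 118) = -35888*(-3998) = 143480224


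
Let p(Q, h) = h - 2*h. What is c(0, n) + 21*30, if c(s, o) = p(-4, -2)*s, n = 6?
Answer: 630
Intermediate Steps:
p(Q, h) = -h
c(s, o) = 2*s (c(s, o) = (-1*(-2))*s = 2*s)
c(0, n) + 21*30 = 2*0 + 21*30 = 0 + 630 = 630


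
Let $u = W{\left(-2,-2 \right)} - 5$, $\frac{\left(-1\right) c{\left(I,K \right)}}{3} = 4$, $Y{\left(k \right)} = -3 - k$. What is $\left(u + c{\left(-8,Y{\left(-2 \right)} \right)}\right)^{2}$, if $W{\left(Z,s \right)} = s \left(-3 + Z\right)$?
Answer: $49$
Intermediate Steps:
$c{\left(I,K \right)} = -12$ ($c{\left(I,K \right)} = \left(-3\right) 4 = -12$)
$u = 5$ ($u = - 2 \left(-3 - 2\right) - 5 = \left(-2\right) \left(-5\right) - 5 = 10 - 5 = 5$)
$\left(u + c{\left(-8,Y{\left(-2 \right)} \right)}\right)^{2} = \left(5 - 12\right)^{2} = \left(-7\right)^{2} = 49$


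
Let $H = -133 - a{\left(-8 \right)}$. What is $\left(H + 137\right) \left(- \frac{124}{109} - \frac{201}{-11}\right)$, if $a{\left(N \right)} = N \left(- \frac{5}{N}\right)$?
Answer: $\frac{184905}{1199} \approx 154.22$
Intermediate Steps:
$a{\left(N \right)} = -5$
$H = -128$ ($H = -133 - -5 = -133 + 5 = -128$)
$\left(H + 137\right) \left(- \frac{124}{109} - \frac{201}{-11}\right) = \left(-128 + 137\right) \left(- \frac{124}{109} - \frac{201}{-11}\right) = 9 \left(\left(-124\right) \frac{1}{109} - - \frac{201}{11}\right) = 9 \left(- \frac{124}{109} + \frac{201}{11}\right) = 9 \cdot \frac{20545}{1199} = \frac{184905}{1199}$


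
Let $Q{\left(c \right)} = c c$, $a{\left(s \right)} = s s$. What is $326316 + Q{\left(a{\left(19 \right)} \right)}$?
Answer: $456637$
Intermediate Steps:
$a{\left(s \right)} = s^{2}$
$Q{\left(c \right)} = c^{2}$
$326316 + Q{\left(a{\left(19 \right)} \right)} = 326316 + \left(19^{2}\right)^{2} = 326316 + 361^{2} = 326316 + 130321 = 456637$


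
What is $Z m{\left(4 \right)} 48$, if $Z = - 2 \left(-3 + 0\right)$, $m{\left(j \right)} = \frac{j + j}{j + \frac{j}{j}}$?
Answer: $\frac{2304}{5} \approx 460.8$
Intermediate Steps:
$m{\left(j \right)} = \frac{2 j}{1 + j}$ ($m{\left(j \right)} = \frac{2 j}{j + 1} = \frac{2 j}{1 + j}$)
$Z = 6$ ($Z = \left(-2\right) \left(-3\right) = 6$)
$Z m{\left(4 \right)} 48 = 6 \cdot 2 \cdot 4 \frac{1}{1 + 4} \cdot 48 = 6 \cdot 2 \cdot 4 \cdot \frac{1}{5} \cdot 48 = 6 \cdot \frac{8}{5} \cdot 48 = \frac{48}{5} \cdot 48 = \frac{2304}{5}$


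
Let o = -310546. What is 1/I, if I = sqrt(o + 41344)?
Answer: -I*sqrt(269202)/269202 ≈ -0.0019274*I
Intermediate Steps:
I = I*sqrt(269202) (I = sqrt(-310546 + 41344) = sqrt(-269202) = I*sqrt(269202) ≈ 518.85*I)
1/I = 1/(I*sqrt(269202)) = -I*sqrt(269202)/269202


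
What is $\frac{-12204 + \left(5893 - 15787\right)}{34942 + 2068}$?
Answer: $- \frac{11049}{18505} \approx -0.59708$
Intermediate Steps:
$\frac{-12204 + \left(5893 - 15787\right)}{34942 + 2068} = \frac{-12204 + \left(5893 - 15787\right)}{37010} = \left(-12204 - 9894\right) \frac{1}{37010} = \left(-22098\right) \frac{1}{37010} = - \frac{11049}{18505}$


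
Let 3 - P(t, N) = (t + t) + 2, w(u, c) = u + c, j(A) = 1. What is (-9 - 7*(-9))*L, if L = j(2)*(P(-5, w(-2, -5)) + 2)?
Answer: 702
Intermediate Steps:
w(u, c) = c + u
P(t, N) = 1 - 2*t (P(t, N) = 3 - ((t + t) + 2) = 3 - (2*t + 2) = 3 - (2 + 2*t) = 3 + (-2 - 2*t) = 1 - 2*t)
L = 13 (L = 1*((1 - 2*(-5)) + 2) = 1*((1 + 10) + 2) = 1*(11 + 2) = 1*13 = 13)
(-9 - 7*(-9))*L = (-9 - 7*(-9))*13 = (-9 + 63)*13 = 54*13 = 702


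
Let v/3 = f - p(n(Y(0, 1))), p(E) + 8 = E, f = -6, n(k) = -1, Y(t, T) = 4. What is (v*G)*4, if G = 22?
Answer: 792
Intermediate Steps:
p(E) = -8 + E
v = 9 (v = 3*(-6 - (-8 - 1)) = 3*(-6 - 1*(-9)) = 3*(-6 + 9) = 3*3 = 9)
(v*G)*4 = (9*22)*4 = 198*4 = 792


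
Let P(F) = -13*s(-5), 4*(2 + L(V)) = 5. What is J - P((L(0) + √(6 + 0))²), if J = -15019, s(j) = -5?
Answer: -15084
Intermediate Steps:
L(V) = -¾ (L(V) = -2 + (¼)*5 = -2 + 5/4 = -¾)
P(F) = 65 (P(F) = -13*(-5) = 65)
J - P((L(0) + √(6 + 0))²) = -15019 - 1*65 = -15019 - 65 = -15084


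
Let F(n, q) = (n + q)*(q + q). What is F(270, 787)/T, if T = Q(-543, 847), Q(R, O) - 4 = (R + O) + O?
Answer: 237674/165 ≈ 1440.4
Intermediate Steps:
F(n, q) = 2*q*(n + q) (F(n, q) = (n + q)*(2*q) = 2*q*(n + q))
Q(R, O) = 4 + R + 2*O (Q(R, O) = 4 + ((R + O) + O) = 4 + ((O + R) + O) = 4 + (R + 2*O) = 4 + R + 2*O)
T = 1155 (T = 4 - 543 + 2*847 = 4 - 543 + 1694 = 1155)
F(270, 787)/T = (2*787*(270 + 787))/1155 = (2*787*1057)*(1/1155) = 1663718*(1/1155) = 237674/165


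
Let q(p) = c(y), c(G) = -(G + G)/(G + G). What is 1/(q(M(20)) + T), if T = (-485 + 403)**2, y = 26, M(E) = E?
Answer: 1/6723 ≈ 0.00014874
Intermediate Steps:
T = 6724 (T = (-82)**2 = 6724)
c(G) = -1 (c(G) = -2*G/(2*G) = -2*G*1/(2*G) = -1*1 = -1)
q(p) = -1
1/(q(M(20)) + T) = 1/(-1 + 6724) = 1/6723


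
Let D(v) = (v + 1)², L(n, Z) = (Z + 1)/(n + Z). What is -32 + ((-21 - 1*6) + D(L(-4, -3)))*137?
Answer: -171722/49 ≈ -3504.5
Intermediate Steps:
L(n, Z) = (1 + Z)/(Z + n)
D(v) = (1 + v)²
-32 + ((-21 - 1*6) + D(L(-4, -3)))*137 = -32 + ((-21 - 1*6) + (1 + (1 - 3)/(-3 - 4))²)*137 = -32 + ((-21 - 6) + (1 - 2/(-7))²)*137 = -32 + (-27 + (1 - ⅐*(-2))²)*137 = -32 + (-27 + (1 + 2/7)²)*137 = -32 + (-27 + (9/7)²)*137 = -32 + (-27 + 81/49)*137 = -32 - 1242/49*137 = -32 - 170154/49 = -171722/49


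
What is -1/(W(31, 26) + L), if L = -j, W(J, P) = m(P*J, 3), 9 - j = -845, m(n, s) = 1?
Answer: 1/853 ≈ 0.0011723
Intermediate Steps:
j = 854 (j = 9 - 1*(-845) = 9 + 845 = 854)
W(J, P) = 1
L = -854 (L = -1*854 = -854)
-1/(W(31, 26) + L) = -1/(1 - 854) = -1/(-853) = -1*(-1/853) = 1/853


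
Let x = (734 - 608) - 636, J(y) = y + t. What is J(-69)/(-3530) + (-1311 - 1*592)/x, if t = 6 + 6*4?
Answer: 336874/90015 ≈ 3.7424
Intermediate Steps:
t = 30 (t = 6 + 24 = 30)
J(y) = 30 + y (J(y) = y + 30 = 30 + y)
x = -510 (x = 126 - 636 = -510)
J(-69)/(-3530) + (-1311 - 1*592)/x = (30 - 69)/(-3530) + (-1311 - 1*592)/(-510) = -39*(-1/3530) + (-1311 - 592)*(-1/510) = 39/3530 - 1903*(-1/510) = 39/3530 + 1903/510 = 336874/90015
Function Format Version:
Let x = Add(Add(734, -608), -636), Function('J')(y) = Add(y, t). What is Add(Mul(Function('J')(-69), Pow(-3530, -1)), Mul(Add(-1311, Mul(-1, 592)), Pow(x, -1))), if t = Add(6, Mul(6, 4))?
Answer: Rational(336874, 90015) ≈ 3.7424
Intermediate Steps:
t = 30 (t = Add(6, 24) = 30)
Function('J')(y) = Add(30, y) (Function('J')(y) = Add(y, 30) = Add(30, y))
x = -510 (x = Add(126, -636) = -510)
Add(Mul(Function('J')(-69), Pow(-3530, -1)), Mul(Add(-1311, Mul(-1, 592)), Pow(x, -1))) = Add(Mul(Add(30, -69), Pow(-3530, -1)), Mul(Add(-1311, Mul(-1, 592)), Pow(-510, -1))) = Add(Mul(-39, Rational(-1, 3530)), Mul(Add(-1311, -592), Rational(-1, 510))) = Add(Rational(39, 3530), Mul(-1903, Rational(-1, 510))) = Add(Rational(39, 3530), Rational(1903, 510)) = Rational(336874, 90015)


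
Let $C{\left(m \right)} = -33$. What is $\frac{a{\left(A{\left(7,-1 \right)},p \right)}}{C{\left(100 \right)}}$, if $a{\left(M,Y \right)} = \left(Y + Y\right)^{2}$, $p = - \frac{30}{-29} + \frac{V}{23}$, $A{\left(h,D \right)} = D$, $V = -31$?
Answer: $- \frac{15884}{1334667} \approx -0.011901$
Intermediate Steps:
$p = - \frac{209}{667}$ ($p = - \frac{30}{-29} - \frac{31}{23} = \left(-30\right) \left(- \frac{1}{29}\right) - \frac{31}{23} = \frac{30}{29} - \frac{31}{23} = - \frac{209}{667} \approx -0.31334$)
$a{\left(M,Y \right)} = 4 Y^{2}$ ($a{\left(M,Y \right)} = \left(2 Y\right)^{2} = 4 Y^{2}$)
$\frac{a{\left(A{\left(7,-1 \right)},p \right)}}{C{\left(100 \right)}} = \frac{4 \left(- \frac{209}{667}\right)^{2}}{-33} = 4 \cdot \frac{43681}{444889} \left(- \frac{1}{33}\right) = \frac{174724}{444889} \left(- \frac{1}{33}\right) = - \frac{15884}{1334667}$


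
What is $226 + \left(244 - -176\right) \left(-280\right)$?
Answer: $-117374$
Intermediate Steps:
$226 + \left(244 - -176\right) \left(-280\right) = 226 + \left(244 + 176\right) \left(-280\right) = 226 + 420 \left(-280\right) = 226 - 117600 = -117374$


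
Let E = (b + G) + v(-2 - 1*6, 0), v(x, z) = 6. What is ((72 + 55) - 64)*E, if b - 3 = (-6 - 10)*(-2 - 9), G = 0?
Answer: 11655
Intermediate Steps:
b = 179 (b = 3 + (-6 - 10)*(-2 - 9) = 3 - 16*(-11) = 3 + 176 = 179)
E = 185 (E = (179 + 0) + 6 = 179 + 6 = 185)
((72 + 55) - 64)*E = ((72 + 55) - 64)*185 = (127 - 64)*185 = 63*185 = 11655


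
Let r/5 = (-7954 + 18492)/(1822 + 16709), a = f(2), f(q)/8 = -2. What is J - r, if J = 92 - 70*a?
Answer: 22406882/18531 ≈ 1209.2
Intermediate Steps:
f(q) = -16 (f(q) = 8*(-2) = -16)
a = -16
J = 1212 (J = 92 - 70*(-16) = 92 + 1120 = 1212)
r = 52690/18531 (r = 5*((-7954 + 18492)/(1822 + 16709)) = 5*(10538/18531) = 52690/18531 ≈ 2.8433)
J - r = 1212 - 1*52690/18531 = 1212 - 52690/18531 = 22406882/18531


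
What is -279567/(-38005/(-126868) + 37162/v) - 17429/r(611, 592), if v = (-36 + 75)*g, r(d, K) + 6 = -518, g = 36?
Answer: -6502660468219183/624611620316 ≈ -10411.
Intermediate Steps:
r(d, K) = -524 (r(d, K) = -6 - 518 = -524)
v = 1404 (v = (-36 + 75)*36 = 39*36 = 1404)
-279567/(-38005/(-126868) + 37162/v) - 17429/r(611, 592) = -279567/(-38005/(-126868) + 37162/1404) - 17429/(-524) = -279567/(-38005*(-1/126868) + 37162*(1/1404)) - 17429*(-1/524) = -279567/(38005/126868 + 18581/702) + 17429/524 = -279567/1192006909/44530668 + 17429/524 = -279567*44530668/1192006909 + 17429/524 = -12449305260756/1192006909 + 17429/524 = -6502660468219183/624611620316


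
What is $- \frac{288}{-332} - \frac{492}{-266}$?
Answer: $\frac{29994}{11039} \approx 2.7171$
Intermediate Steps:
$- \frac{288}{-332} - \frac{492}{-266} = \left(-288\right) \left(- \frac{1}{332}\right) - - \frac{246}{133} = \frac{72}{83} + \frac{246}{133} = \frac{29994}{11039}$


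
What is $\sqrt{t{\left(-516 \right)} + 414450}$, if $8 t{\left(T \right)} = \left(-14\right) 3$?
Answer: $\frac{\sqrt{1657779}}{2} \approx 643.77$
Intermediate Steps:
$t{\left(T \right)} = - \frac{21}{4}$ ($t{\left(T \right)} = \frac{\left(-14\right) 3}{8} = \frac{1}{8} \left(-42\right) = - \frac{21}{4}$)
$\sqrt{t{\left(-516 \right)} + 414450} = \sqrt{- \frac{21}{4} + 414450} = \sqrt{\frac{1657779}{4}} = \frac{\sqrt{1657779}}{2}$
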